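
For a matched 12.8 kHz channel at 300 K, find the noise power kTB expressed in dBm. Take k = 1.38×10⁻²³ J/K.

P_n = kTB = 1.38×10⁻²³ × 300 × 1.28×10⁴ = 5.30×10⁻¹⁷ W
In dBm: 10 log₁₀(5.30×10⁻¹⁷ / 10⁻³) = −132.8 dBm

−132.8 dBm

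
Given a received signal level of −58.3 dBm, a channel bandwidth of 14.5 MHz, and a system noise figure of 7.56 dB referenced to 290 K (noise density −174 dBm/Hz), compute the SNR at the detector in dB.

Noise floor: N = −174 + 10 log₁₀(B) + NF
10 log₁₀(1.45×10⁷) = 71.61 dB
N = −174 + 71.61 + 7.56 = −94.83 dBm
SNR = P_sig − N = −58.3 − (−94.83) = 36.53 dB → 36.5 dB

36.5 dB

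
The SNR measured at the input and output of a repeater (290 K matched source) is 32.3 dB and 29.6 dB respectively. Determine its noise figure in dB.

2.7 dB

NF (dB) = SNR_in(dB) − SNR_out(dB) when the source is at T₀
NF = 32.3 − 29.6 = 2.7 dB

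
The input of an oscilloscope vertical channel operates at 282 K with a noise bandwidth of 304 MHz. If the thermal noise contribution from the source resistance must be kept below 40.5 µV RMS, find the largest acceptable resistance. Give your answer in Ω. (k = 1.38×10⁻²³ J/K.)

Johnson–Nyquist: V_n = √(4kTRB) ⇒ R = V_n² / (4kTB)
4kTB = 4 × 1.38×10⁻²³ × 282 × 3.04×10⁸ = 4.73×10⁻¹²
R = (4.05×10⁻⁵)² / 4.73×10⁻¹² = 3.47×10² Ω = 347 Ω

347 Ω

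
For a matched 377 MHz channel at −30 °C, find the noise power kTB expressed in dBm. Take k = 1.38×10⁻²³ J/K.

T = −30 °C + 273.15 = 243.15 K
P_n = kTB = 1.38×10⁻²³ × 243.15 × 3.77×10⁸ = 1.27×10⁻¹² W
In dBm: 10 log₁₀(1.27×10⁻¹² / 10⁻³) = −89.0 dBm

−89.0 dBm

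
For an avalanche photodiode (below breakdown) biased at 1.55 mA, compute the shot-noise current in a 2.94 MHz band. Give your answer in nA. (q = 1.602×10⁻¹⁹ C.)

I_n = √(2qI·B)
2qI·B = 2 × 1.602×10⁻¹⁹ × 1.55×10⁻³ × 2.94×10⁶ = 1.46×10⁻¹⁵ A²
I_n = √(1.46×10⁻¹⁵) = 3.82×10⁻⁸ A = 38.2 nA

38.2 nA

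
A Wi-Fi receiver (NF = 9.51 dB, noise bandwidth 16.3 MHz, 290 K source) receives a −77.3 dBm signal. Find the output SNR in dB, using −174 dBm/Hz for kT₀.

15.1 dB

Noise floor: N = −174 + 10 log₁₀(B) + NF
10 log₁₀(1.63×10⁷) = 72.12 dB
N = −174 + 72.12 + 9.51 = −92.37 dBm
SNR = P_sig − N = −77.3 − (−92.37) = 15.07 dB → 15.1 dB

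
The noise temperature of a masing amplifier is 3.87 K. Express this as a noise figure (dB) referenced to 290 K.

0.058 dB

F = 1 + T_e/T₀ = 1 + 3.87/290 = 1.01334
NF = 10 log₁₀(1.01334) = 0.058 dB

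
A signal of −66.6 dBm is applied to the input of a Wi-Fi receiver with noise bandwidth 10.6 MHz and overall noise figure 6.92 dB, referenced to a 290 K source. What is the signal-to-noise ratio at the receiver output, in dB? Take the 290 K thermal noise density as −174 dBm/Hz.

30.2 dB

Noise floor: N = −174 + 10 log₁₀(B) + NF
10 log₁₀(1.06×10⁷) = 70.25 dB
N = −174 + 70.25 + 6.92 = −96.83 dBm
SNR = P_sig − N = −66.6 − (−96.83) = 30.23 dB → 30.2 dB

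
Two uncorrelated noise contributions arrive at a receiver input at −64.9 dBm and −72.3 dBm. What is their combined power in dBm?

Convert to linear, add, convert back:
P₁ = 3.24×10⁻¹⁰ W, P₂ = 5.89×10⁻¹¹ W
P_tot = 3.82×10⁻¹⁰ W → 10 log₁₀(P_tot / 10⁻³) = −64.2 dBm

−64.2 dBm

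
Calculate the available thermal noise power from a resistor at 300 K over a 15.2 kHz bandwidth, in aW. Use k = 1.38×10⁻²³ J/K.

62.9 aW

P_n = kTB = 1.38×10⁻²³ × 300 × 1.52×10⁴ = 6.29×10⁻¹⁷ W = 62.9 aW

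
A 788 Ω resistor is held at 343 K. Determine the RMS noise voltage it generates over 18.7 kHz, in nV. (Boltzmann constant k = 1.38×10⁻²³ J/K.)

528 nV

V_n = √(4kTRB)
4kTRB = 4 × 1.38×10⁻²³ × 343 × 7.88×10² × 1.87×10⁴ = 2.79×10⁻¹³ V²
V_n = √(2.79×10⁻¹³) = 5.28×10⁻⁷ V = 528 nV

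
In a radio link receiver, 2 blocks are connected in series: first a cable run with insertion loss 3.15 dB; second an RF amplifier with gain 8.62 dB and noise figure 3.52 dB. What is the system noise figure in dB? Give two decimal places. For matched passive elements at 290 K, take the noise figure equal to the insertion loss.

Convert to linear (a loss of L dB is a gain of −L dB): F_i = 10^(NF_i/10), G_i = 10^(G_i,dB/10)
  Stage 1: F_1 = 10^(3.15/10) = 2.065, G_1 = 10^(−3.15/10) = 0.4842
  Stage 2: F_2 = 10^(3.52/10) = 2.249, G_2 = 10^(8.62/10) = 7.278
Friis cascade:
  F = 2.065 + (2.249 − 1)/0.4842 = 4.645
NF = 10 log₁₀(4.645) = 6.67 dB

6.67 dB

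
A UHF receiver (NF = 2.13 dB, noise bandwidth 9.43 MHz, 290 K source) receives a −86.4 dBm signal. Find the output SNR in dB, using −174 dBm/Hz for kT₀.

Noise floor: N = −174 + 10 log₁₀(B) + NF
10 log₁₀(9.43×10⁶) = 69.75 dB
N = −174 + 69.75 + 2.13 = −102.12 dBm
SNR = P_sig − N = −86.4 − (−102.12) = 15.72 dB → 15.7 dB

15.7 dB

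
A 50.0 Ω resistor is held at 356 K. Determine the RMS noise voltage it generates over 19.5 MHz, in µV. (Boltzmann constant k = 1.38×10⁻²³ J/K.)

V_n = √(4kTRB)
4kTRB = 4 × 1.38×10⁻²³ × 356 × 5.00×10¹ × 1.95×10⁷ = 1.92×10⁻¹¹ V²
V_n = √(1.92×10⁻¹¹) = 4.38×10⁻⁶ V = 4.38 µV

4.38 µV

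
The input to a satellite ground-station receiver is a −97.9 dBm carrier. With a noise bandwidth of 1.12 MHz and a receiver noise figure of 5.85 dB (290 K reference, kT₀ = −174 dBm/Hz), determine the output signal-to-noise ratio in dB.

Noise floor: N = −174 + 10 log₁₀(B) + NF
10 log₁₀(1.12×10⁶) = 60.49 dB
N = −174 + 60.49 + 5.85 = −107.66 dBm
SNR = P_sig − N = −97.9 − (−107.66) = 9.76 dB → 9.8 dB

9.8 dB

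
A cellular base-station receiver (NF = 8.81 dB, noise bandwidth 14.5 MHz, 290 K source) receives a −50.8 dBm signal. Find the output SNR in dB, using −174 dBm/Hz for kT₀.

42.8 dB

Noise floor: N = −174 + 10 log₁₀(B) + NF
10 log₁₀(1.45×10⁷) = 71.61 dB
N = −174 + 71.61 + 8.81 = −93.58 dBm
SNR = P_sig − N = −50.8 − (−93.58) = 42.78 dB → 42.8 dB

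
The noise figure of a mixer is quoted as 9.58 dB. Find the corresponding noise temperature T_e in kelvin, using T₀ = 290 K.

2343 K

F = 10^(9.58/10) = 9.07821
T_e = (F − 1)·T₀ = (9.07821 − 1) × 290 = 2343 K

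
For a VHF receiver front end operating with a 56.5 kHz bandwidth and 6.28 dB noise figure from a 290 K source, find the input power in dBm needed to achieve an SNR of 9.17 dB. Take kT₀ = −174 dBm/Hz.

−111.0 dBm

Sensitivity = −174 + 10 log₁₀(B) + NF + SNR_min
= −174 + 47.52 + 6.28 + 9.17
= −111.03 dBm → −111.0 dBm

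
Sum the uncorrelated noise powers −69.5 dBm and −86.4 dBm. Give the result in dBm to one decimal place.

−69.4 dBm

Convert to linear, add, convert back:
P₁ = 1.12×10⁻¹⁰ W, P₂ = 2.29×10⁻¹² W
P_tot = 1.14×10⁻¹⁰ W → 10 log₁₀(P_tot / 10⁻³) = −69.4 dBm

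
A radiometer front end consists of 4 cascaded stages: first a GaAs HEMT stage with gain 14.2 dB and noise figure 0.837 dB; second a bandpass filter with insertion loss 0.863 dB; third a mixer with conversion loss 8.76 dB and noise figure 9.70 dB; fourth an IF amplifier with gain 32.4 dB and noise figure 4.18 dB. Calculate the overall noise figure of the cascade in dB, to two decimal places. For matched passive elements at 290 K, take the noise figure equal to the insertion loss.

3.37 dB

Convert to linear (a loss of L dB is a gain of −L dB): F_i = 10^(NF_i/10), G_i = 10^(G_i,dB/10)
  Stage 1: F_1 = 10^(0.837/10) = 1.213, G_1 = 10^(14.2/10) = 26.30
  Stage 2: F_2 = 10^(0.863/10) = 1.220, G_2 = 10^(−0.863/10) = 0.8198
  Stage 3: F_3 = 10^(9.70/10) = 9.333, G_3 = 10^(−8.76/10) = 0.1330
  Stage 4: F_4 = 10^(4.18/10) = 2.618, G_4 = 10^(32.4/10) = 1738
Friis cascade:
  F = 1.213 + (1.220 − 1)/26.30 + (9.333 − 1)/21.56 + (2.618 − 1)/2.869 = 2.171
NF = 10 log₁₀(2.171) = 3.37 dB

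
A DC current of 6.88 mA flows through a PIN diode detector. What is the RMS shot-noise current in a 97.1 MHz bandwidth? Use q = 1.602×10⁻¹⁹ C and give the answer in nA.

463 nA

I_n = √(2qI·B)
2qI·B = 2 × 1.602×10⁻¹⁹ × 6.88×10⁻³ × 9.71×10⁷ = 2.14×10⁻¹³ A²
I_n = √(2.14×10⁻¹³) = 4.63×10⁻⁷ A = 463 nA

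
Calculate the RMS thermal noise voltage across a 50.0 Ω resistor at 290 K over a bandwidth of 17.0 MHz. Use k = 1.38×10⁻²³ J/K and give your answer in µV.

V_n = √(4kTRB)
4kTRB = 4 × 1.38×10⁻²³ × 290 × 5.00×10¹ × 1.70×10⁷ = 1.36×10⁻¹¹ V²
V_n = √(1.36×10⁻¹¹) = 3.69×10⁻⁶ V = 3.69 µV

3.69 µV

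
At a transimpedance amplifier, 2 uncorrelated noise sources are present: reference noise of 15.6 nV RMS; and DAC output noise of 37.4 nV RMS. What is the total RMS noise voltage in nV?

40.5 nV

Uncorrelated sources add in power (mean-square): V_tot = √(ΣV_i²)
V_tot = √[(1.56×10⁻⁸)² + (3.74×10⁻⁸)²] = 4.05×10⁻⁸ V = 40.5 nV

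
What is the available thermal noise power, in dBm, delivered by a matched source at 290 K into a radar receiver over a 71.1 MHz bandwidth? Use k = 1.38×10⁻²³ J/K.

P_n = kTB = 1.38×10⁻²³ × 290 × 7.11×10⁷ = 2.85×10⁻¹³ W
In dBm: 10 log₁₀(2.85×10⁻¹³ / 10⁻³) = −95.5 dBm

−95.5 dBm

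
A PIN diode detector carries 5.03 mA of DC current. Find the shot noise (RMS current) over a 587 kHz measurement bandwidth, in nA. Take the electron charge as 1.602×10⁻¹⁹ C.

30.8 nA

I_n = √(2qI·B)
2qI·B = 2 × 1.602×10⁻¹⁹ × 5.03×10⁻³ × 5.87×10⁵ = 9.46×10⁻¹⁶ A²
I_n = √(9.46×10⁻¹⁶) = 3.08×10⁻⁸ A = 30.8 nA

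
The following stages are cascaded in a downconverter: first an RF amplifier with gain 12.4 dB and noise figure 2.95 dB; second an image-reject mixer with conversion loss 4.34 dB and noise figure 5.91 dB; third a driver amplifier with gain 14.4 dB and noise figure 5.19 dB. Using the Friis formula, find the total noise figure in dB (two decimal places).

3.98 dB

Convert to linear (a loss of L dB is a gain of −L dB): F_i = 10^(NF_i/10), G_i = 10^(G_i,dB/10)
  Stage 1: F_1 = 10^(2.95/10) = 1.972, G_1 = 10^(12.4/10) = 17.38
  Stage 2: F_2 = 10^(5.91/10) = 3.899, G_2 = 10^(−4.34/10) = 0.3681
  Stage 3: F_3 = 10^(5.19/10) = 3.304, G_3 = 10^(14.4/10) = 27.54
Friis cascade:
  F = 1.972 + (3.899 − 1)/17.38 + (3.304 − 1)/6.397 = 2.499
NF = 10 log₁₀(2.499) = 3.98 dB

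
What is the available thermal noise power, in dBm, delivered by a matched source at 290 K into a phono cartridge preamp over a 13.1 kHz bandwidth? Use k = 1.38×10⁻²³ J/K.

−132.8 dBm

P_n = kTB = 1.38×10⁻²³ × 290 × 1.31×10⁴ = 5.24×10⁻¹⁷ W
In dBm: 10 log₁₀(5.24×10⁻¹⁷ / 10⁻³) = −132.8 dBm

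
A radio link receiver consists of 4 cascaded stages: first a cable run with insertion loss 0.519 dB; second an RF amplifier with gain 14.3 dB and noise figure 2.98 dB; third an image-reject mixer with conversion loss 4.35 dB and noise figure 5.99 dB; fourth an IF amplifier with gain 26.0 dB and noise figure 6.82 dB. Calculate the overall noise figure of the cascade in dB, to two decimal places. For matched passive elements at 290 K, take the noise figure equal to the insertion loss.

4.47 dB

Convert to linear (a loss of L dB is a gain of −L dB): F_i = 10^(NF_i/10), G_i = 10^(G_i,dB/10)
  Stage 1: F_1 = 10^(0.519/10) = 1.127, G_1 = 10^(−0.519/10) = 0.8874
  Stage 2: F_2 = 10^(2.98/10) = 1.986, G_2 = 10^(14.3/10) = 26.92
  Stage 3: F_3 = 10^(5.99/10) = 3.972, G_3 = 10^(−4.35/10) = 0.3673
  Stage 4: F_4 = 10^(6.82/10) = 4.808, G_4 = 10^(26.0/10) = 398.1
Friis cascade:
  F = 1.127 + (1.986 − 1)/0.8874 + (3.972 − 1)/23.88 + (4.808 − 1)/8.772 = 2.797
NF = 10 log₁₀(2.797) = 4.47 dB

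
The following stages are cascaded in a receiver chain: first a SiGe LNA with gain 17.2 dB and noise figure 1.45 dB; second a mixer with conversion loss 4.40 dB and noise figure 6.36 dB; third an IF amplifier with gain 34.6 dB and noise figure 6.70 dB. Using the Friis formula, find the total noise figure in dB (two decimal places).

Convert to linear (a loss of L dB is a gain of −L dB): F_i = 10^(NF_i/10), G_i = 10^(G_i,dB/10)
  Stage 1: F_1 = 10^(1.45/10) = 1.396, G_1 = 10^(17.2/10) = 52.48
  Stage 2: F_2 = 10^(6.36/10) = 4.325, G_2 = 10^(−4.40/10) = 0.3631
  Stage 3: F_3 = 10^(6.70/10) = 4.677, G_3 = 10^(34.6/10) = 2884
Friis cascade:
  F = 1.396 + (4.325 − 1)/52.48 + (4.677 − 1)/19.05 = 1.653
NF = 10 log₁₀(1.653) = 2.18 dB

2.18 dB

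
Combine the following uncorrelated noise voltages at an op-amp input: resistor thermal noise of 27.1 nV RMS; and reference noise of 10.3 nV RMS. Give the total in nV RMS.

Uncorrelated sources add in power (mean-square): V_tot = √(ΣV_i²)
V_tot = √[(2.71×10⁻⁸)² + (1.03×10⁻⁸)²] = 2.90×10⁻⁸ V = 29.0 nV

29.0 nV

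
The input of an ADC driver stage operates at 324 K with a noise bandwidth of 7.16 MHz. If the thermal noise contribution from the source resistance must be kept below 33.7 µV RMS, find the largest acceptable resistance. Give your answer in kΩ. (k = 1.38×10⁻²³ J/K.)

8.87 kΩ

Johnson–Nyquist: V_n = √(4kTRB) ⇒ R = V_n² / (4kTB)
4kTB = 4 × 1.38×10⁻²³ × 324 × 7.16×10⁶ = 1.28×10⁻¹³
R = (3.37×10⁻⁵)² / 1.28×10⁻¹³ = 8.87×10³ Ω = 8.87 kΩ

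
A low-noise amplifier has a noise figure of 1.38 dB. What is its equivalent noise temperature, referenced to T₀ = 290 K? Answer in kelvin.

F = 10^(1.38/10) = 1.37404
T_e = (F − 1)·T₀ = (1.37404 − 1) × 290 = 108 K

108 K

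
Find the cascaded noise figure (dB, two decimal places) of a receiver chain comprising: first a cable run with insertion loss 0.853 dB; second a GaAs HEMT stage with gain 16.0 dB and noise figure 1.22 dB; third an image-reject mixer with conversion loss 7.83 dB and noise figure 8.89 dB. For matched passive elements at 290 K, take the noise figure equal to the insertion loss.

2.60 dB

Convert to linear (a loss of L dB is a gain of −L dB): F_i = 10^(NF_i/10), G_i = 10^(G_i,dB/10)
  Stage 1: F_1 = 10^(0.853/10) = 1.217, G_1 = 10^(−0.853/10) = 0.8217
  Stage 2: F_2 = 10^(1.22/10) = 1.324, G_2 = 10^(16.0/10) = 39.81
  Stage 3: F_3 = 10^(8.89/10) = 7.745, G_3 = 10^(−7.83/10) = 0.1648
Friis cascade:
  F = 1.217 + (1.324 − 1)/0.8217 + (7.745 − 1)/32.71 = 1.818
NF = 10 log₁₀(1.818) = 2.60 dB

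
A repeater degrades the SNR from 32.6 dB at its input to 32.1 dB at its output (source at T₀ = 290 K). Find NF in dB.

NF (dB) = SNR_in(dB) − SNR_out(dB) when the source is at T₀
NF = 32.6 − 32.1 = 0.5 dB

0.5 dB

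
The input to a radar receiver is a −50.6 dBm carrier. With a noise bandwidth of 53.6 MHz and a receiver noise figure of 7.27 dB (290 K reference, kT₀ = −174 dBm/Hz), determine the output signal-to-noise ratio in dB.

38.8 dB

Noise floor: N = −174 + 10 log₁₀(B) + NF
10 log₁₀(5.36×10⁷) = 77.29 dB
N = −174 + 77.29 + 7.27 = −89.44 dBm
SNR = P_sig − N = −50.6 − (−89.44) = 38.84 dB → 38.8 dB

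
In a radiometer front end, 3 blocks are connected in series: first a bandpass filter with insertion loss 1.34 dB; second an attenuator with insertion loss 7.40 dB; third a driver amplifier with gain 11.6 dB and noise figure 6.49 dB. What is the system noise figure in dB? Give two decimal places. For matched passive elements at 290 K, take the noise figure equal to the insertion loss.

15.23 dB

Convert to linear (a loss of L dB is a gain of −L dB): F_i = 10^(NF_i/10), G_i = 10^(G_i,dB/10)
  Stage 1: F_1 = 10^(1.34/10) = 1.361, G_1 = 10^(−1.34/10) = 0.7345
  Stage 2: F_2 = 10^(7.40/10) = 5.495, G_2 = 10^(−7.40/10) = 0.1820
  Stage 3: F_3 = 10^(6.49/10) = 4.457, G_3 = 10^(11.6/10) = 14.45
Friis cascade:
  F = 1.361 + (5.495 − 1)/0.7345 + (4.457 − 1)/0.1337 = 33.34
NF = 10 log₁₀(33.34) = 15.23 dB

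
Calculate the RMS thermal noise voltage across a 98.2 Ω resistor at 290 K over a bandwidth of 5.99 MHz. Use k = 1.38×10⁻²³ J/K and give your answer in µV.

V_n = √(4kTRB)
4kTRB = 4 × 1.38×10⁻²³ × 290 × 9.82×10¹ × 5.99×10⁶ = 9.42×10⁻¹² V²
V_n = √(9.42×10⁻¹²) = 3.07×10⁻⁶ V = 3.07 µV

3.07 µV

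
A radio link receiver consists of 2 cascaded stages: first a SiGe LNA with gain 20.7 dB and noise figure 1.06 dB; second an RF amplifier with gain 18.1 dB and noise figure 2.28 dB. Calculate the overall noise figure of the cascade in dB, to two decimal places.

1.08 dB

Convert to linear (a loss of L dB is a gain of −L dB): F_i = 10^(NF_i/10), G_i = 10^(G_i,dB/10)
  Stage 1: F_1 = 10^(1.06/10) = 1.276, G_1 = 10^(20.7/10) = 117.5
  Stage 2: F_2 = 10^(2.28/10) = 1.690, G_2 = 10^(18.1/10) = 64.57
Friis cascade:
  F = 1.276 + (1.690 − 1)/117.5 = 1.282
NF = 10 log₁₀(1.282) = 1.08 dB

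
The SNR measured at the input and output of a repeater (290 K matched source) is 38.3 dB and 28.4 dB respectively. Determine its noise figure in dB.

NF (dB) = SNR_in(dB) − SNR_out(dB) when the source is at T₀
NF = 38.3 − 28.4 = 9.9 dB

9.9 dB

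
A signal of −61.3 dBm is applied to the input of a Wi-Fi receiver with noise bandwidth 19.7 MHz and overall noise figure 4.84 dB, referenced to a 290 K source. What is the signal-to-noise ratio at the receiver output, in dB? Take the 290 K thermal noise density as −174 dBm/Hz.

34.9 dB

Noise floor: N = −174 + 10 log₁₀(B) + NF
10 log₁₀(1.97×10⁷) = 72.94 dB
N = −174 + 72.94 + 4.84 = −96.22 dBm
SNR = P_sig − N = −61.3 − (−96.22) = 34.92 dB → 34.9 dB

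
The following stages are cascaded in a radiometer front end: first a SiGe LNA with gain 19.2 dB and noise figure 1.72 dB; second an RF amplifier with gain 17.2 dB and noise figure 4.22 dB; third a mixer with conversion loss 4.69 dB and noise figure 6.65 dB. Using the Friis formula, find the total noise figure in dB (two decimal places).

Convert to linear (a loss of L dB is a gain of −L dB): F_i = 10^(NF_i/10), G_i = 10^(G_i,dB/10)
  Stage 1: F_1 = 10^(1.72/10) = 1.486, G_1 = 10^(19.2/10) = 83.18
  Stage 2: F_2 = 10^(4.22/10) = 2.642, G_2 = 10^(17.2/10) = 52.48
  Stage 3: F_3 = 10^(6.65/10) = 4.624, G_3 = 10^(−4.69/10) = 0.3396
Friis cascade:
  F = 1.486 + (2.642 − 1)/83.18 + (4.624 − 1)/4365 = 1.507
NF = 10 log₁₀(1.507) = 1.78 dB

1.78 dB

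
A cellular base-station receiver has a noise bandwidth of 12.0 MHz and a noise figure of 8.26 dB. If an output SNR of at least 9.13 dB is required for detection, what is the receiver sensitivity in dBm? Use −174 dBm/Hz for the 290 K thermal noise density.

−85.8 dBm

Sensitivity = −174 + 10 log₁₀(B) + NF + SNR_min
= −174 + 70.79 + 8.26 + 9.13
= −85.82 dBm → −85.8 dBm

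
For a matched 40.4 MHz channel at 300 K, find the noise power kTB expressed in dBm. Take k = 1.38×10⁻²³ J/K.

−97.8 dBm

P_n = kTB = 1.38×10⁻²³ × 300 × 4.04×10⁷ = 1.67×10⁻¹³ W
In dBm: 10 log₁₀(1.67×10⁻¹³ / 10⁻³) = −97.8 dBm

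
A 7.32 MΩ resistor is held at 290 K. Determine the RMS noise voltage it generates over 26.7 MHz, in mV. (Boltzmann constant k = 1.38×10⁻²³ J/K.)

V_n = √(4kTRB)
4kTRB = 4 × 1.38×10⁻²³ × 290 × 7.32×10⁶ × 2.67×10⁷ = 3.13×10⁻⁶ V²
V_n = √(3.13×10⁻⁶) = 1.77×10⁻³ V = 1.77 mV

1.77 mV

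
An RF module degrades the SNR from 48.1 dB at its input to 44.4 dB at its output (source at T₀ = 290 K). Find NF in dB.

3.7 dB

NF (dB) = SNR_in(dB) − SNR_out(dB) when the source is at T₀
NF = 48.1 − 44.4 = 3.7 dB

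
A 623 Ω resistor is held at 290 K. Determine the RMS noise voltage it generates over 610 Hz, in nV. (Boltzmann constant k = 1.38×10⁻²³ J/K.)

78.0 nV

V_n = √(4kTRB)
4kTRB = 4 × 1.38×10⁻²³ × 290 × 6.23×10² × 6.10×10² = 6.08×10⁻¹⁵ V²
V_n = √(6.08×10⁻¹⁵) = 7.80×10⁻⁸ V = 78.0 nV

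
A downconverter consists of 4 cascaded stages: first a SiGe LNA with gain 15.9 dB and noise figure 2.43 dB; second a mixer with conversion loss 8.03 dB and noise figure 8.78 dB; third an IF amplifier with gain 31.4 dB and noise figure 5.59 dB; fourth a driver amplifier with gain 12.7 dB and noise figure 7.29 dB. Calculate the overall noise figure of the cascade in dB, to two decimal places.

3.71 dB

Convert to linear (a loss of L dB is a gain of −L dB): F_i = 10^(NF_i/10), G_i = 10^(G_i,dB/10)
  Stage 1: F_1 = 10^(2.43/10) = 1.750, G_1 = 10^(15.9/10) = 38.90
  Stage 2: F_2 = 10^(8.78/10) = 7.551, G_2 = 10^(−8.03/10) = 0.1574
  Stage 3: F_3 = 10^(5.59/10) = 3.622, G_3 = 10^(31.4/10) = 1380
  Stage 4: F_4 = 10^(7.29/10) = 5.358, G_4 = 10^(12.7/10) = 18.62
Friis cascade:
  F = 1.750 + (7.551 − 1)/38.90 + (3.622 − 1)/6.124 + (5.358 − 1)/8453 = 2.347
NF = 10 log₁₀(2.347) = 3.71 dB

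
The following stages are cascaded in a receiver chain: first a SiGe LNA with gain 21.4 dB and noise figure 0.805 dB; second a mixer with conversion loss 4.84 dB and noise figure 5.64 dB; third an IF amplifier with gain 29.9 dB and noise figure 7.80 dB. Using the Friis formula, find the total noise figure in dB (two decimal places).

1.25 dB

Convert to linear (a loss of L dB is a gain of −L dB): F_i = 10^(NF_i/10), G_i = 10^(G_i,dB/10)
  Stage 1: F_1 = 10^(0.805/10) = 1.204, G_1 = 10^(21.4/10) = 138.0
  Stage 2: F_2 = 10^(5.64/10) = 3.664, G_2 = 10^(−4.84/10) = 0.3281
  Stage 3: F_3 = 10^(7.80/10) = 6.026, G_3 = 10^(29.9/10) = 977.2
Friis cascade:
  F = 1.204 + (3.664 − 1)/138.0 + (6.026 − 1)/45.29 = 1.334
NF = 10 log₁₀(1.334) = 1.25 dB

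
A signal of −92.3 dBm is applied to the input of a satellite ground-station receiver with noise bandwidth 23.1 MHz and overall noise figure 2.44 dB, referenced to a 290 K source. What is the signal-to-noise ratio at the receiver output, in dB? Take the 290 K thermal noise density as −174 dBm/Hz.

5.6 dB

Noise floor: N = −174 + 10 log₁₀(B) + NF
10 log₁₀(2.31×10⁷) = 73.64 dB
N = −174 + 73.64 + 2.44 = −97.92 dBm
SNR = P_sig − N = −92.3 − (−97.92) = 5.62 dB → 5.6 dB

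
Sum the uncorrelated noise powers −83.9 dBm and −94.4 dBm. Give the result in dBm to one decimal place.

−83.5 dBm

Convert to linear, add, convert back:
P₁ = 4.07×10⁻¹² W, P₂ = 3.63×10⁻¹³ W
P_tot = 4.44×10⁻¹² W → 10 log₁₀(P_tot / 10⁻³) = −83.5 dBm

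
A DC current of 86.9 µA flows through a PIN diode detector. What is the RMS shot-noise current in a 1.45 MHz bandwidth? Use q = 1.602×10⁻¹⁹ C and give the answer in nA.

I_n = √(2qI·B)
2qI·B = 2 × 1.602×10⁻¹⁹ × 8.69×10⁻⁵ × 1.45×10⁶ = 4.04×10⁻¹⁷ A²
I_n = √(4.04×10⁻¹⁷) = 6.35×10⁻⁹ A = 6.35 nA

6.35 nA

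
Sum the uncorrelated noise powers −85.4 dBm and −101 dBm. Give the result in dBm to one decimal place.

−85.3 dBm

Convert to linear, add, convert back:
P₁ = 2.88×10⁻¹² W, P₂ = 7.94×10⁻¹⁴ W
P_tot = 2.96×10⁻¹² W → 10 log₁₀(P_tot / 10⁻³) = −85.3 dBm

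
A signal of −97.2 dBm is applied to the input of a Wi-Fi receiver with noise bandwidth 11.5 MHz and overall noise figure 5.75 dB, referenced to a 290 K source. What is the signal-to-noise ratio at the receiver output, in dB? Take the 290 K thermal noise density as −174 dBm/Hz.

Noise floor: N = −174 + 10 log₁₀(B) + NF
10 log₁₀(1.15×10⁷) = 70.61 dB
N = −174 + 70.61 + 5.75 = −97.64 dBm
SNR = P_sig − N = −97.2 − (−97.64) = 0.44 dB → 0.4 dB

0.4 dB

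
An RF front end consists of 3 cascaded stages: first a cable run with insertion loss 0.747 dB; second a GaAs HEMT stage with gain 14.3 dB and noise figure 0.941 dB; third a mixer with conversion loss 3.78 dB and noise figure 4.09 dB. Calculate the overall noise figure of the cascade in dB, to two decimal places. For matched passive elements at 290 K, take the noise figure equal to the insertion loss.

Convert to linear (a loss of L dB is a gain of −L dB): F_i = 10^(NF_i/10), G_i = 10^(G_i,dB/10)
  Stage 1: F_1 = 10^(0.747/10) = 1.188, G_1 = 10^(−0.747/10) = 0.8420
  Stage 2: F_2 = 10^(0.941/10) = 1.242, G_2 = 10^(14.3/10) = 26.92
  Stage 3: F_3 = 10^(4.09/10) = 2.564, G_3 = 10^(−3.78/10) = 0.4188
Friis cascade:
  F = 1.188 + (1.242 − 1)/0.8420 + (2.564 − 1)/22.66 = 1.544
NF = 10 log₁₀(1.544) = 1.89 dB

1.89 dB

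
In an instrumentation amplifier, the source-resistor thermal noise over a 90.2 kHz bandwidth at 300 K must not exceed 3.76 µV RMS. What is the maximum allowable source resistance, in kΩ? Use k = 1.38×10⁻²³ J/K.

9.46 kΩ

Johnson–Nyquist: V_n = √(4kTRB) ⇒ R = V_n² / (4kTB)
4kTB = 4 × 1.38×10⁻²³ × 300 × 9.02×10⁴ = 1.49×10⁻¹⁵
R = (3.76×10⁻⁶)² / 1.49×10⁻¹⁵ = 9.46×10³ Ω = 9.46 kΩ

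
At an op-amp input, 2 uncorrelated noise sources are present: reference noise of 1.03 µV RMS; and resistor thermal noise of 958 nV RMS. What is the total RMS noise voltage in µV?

1.41 µV

Uncorrelated sources add in power (mean-square): V_tot = √(ΣV_i²)
V_tot = √[(1.03×10⁻⁶)² + (9.58×10⁻⁷)²] = 1.41×10⁻⁶ V = 1.41 µV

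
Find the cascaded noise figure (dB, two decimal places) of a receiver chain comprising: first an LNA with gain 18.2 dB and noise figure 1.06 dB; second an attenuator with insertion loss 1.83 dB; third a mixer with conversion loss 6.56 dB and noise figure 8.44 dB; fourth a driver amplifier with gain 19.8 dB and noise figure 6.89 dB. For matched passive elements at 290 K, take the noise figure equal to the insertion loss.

2.62 dB

Convert to linear (a loss of L dB is a gain of −L dB): F_i = 10^(NF_i/10), G_i = 10^(G_i,dB/10)
  Stage 1: F_1 = 10^(1.06/10) = 1.276, G_1 = 10^(18.2/10) = 66.07
  Stage 2: F_2 = 10^(1.83/10) = 1.524, G_2 = 10^(−1.83/10) = 0.6561
  Stage 3: F_3 = 10^(8.44/10) = 6.982, G_3 = 10^(−6.56/10) = 0.2208
  Stage 4: F_4 = 10^(6.89/10) = 4.887, G_4 = 10^(19.8/10) = 95.50
Friis cascade:
  F = 1.276 + (1.524 − 1)/66.07 + (6.982 − 1)/43.35 + (4.887 − 1)/9.572 = 1.828
NF = 10 log₁₀(1.828) = 2.62 dB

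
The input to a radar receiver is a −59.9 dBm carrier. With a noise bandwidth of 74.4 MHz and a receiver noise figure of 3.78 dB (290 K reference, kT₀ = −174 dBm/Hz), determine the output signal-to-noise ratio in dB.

Noise floor: N = −174 + 10 log₁₀(B) + NF
10 log₁₀(7.44×10⁷) = 78.72 dB
N = −174 + 78.72 + 3.78 = −91.50 dBm
SNR = P_sig − N = −59.9 − (−91.50) = 31.60 dB → 31.6 dB

31.6 dB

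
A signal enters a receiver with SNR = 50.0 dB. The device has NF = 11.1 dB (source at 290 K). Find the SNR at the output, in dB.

38.9 dB

By definition F = SNR_in/SNR_out, so in dB: SNR_out = SNR_in − NF
SNR_out = 50.0 − 11.1 = 38.9 dB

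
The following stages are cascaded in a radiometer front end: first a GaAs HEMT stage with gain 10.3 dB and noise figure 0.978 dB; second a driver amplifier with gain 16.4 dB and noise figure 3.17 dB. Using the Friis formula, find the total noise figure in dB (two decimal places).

Convert to linear (a loss of L dB is a gain of −L dB): F_i = 10^(NF_i/10), G_i = 10^(G_i,dB/10)
  Stage 1: F_1 = 10^(0.978/10) = 1.253, G_1 = 10^(10.3/10) = 10.72
  Stage 2: F_2 = 10^(3.17/10) = 2.075, G_2 = 10^(16.4/10) = 43.65
Friis cascade:
  F = 1.253 + (2.075 − 1)/10.72 = 1.353
NF = 10 log₁₀(1.353) = 1.31 dB

1.31 dB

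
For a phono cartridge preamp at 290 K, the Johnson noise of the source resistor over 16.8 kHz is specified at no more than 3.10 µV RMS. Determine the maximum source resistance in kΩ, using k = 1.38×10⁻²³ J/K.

35.7 kΩ

Johnson–Nyquist: V_n = √(4kTRB) ⇒ R = V_n² / (4kTB)
4kTB = 4 × 1.38×10⁻²³ × 290 × 1.68×10⁴ = 2.69×10⁻¹⁶
R = (3.10×10⁻⁶)² / 2.69×10⁻¹⁶ = 3.57×10⁴ Ω = 35.7 kΩ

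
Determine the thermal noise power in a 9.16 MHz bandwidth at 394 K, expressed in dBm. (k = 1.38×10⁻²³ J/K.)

P_n = kTB = 1.38×10⁻²³ × 394 × 9.16×10⁶ = 4.98×10⁻¹⁴ W
In dBm: 10 log₁₀(4.98×10⁻¹⁴ / 10⁻³) = −103.0 dBm

−103.0 dBm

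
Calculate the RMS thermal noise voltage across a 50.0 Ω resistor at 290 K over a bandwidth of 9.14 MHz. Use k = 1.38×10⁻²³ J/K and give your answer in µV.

V_n = √(4kTRB)
4kTRB = 4 × 1.38×10⁻²³ × 290 × 5.00×10¹ × 9.14×10⁶ = 7.32×10⁻¹² V²
V_n = √(7.32×10⁻¹²) = 2.70×10⁻⁶ V = 2.70 µV

2.70 µV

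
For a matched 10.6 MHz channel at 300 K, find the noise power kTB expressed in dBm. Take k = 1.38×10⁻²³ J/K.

P_n = kTB = 1.38×10⁻²³ × 300 × 1.06×10⁷ = 4.39×10⁻¹⁴ W
In dBm: 10 log₁₀(4.39×10⁻¹⁴ / 10⁻³) = −103.6 dBm

−103.6 dBm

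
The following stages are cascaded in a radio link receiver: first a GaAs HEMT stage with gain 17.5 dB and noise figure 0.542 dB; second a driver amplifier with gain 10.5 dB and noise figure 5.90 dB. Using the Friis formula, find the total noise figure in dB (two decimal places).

Convert to linear (a loss of L dB is a gain of −L dB): F_i = 10^(NF_i/10), G_i = 10^(G_i,dB/10)
  Stage 1: F_1 = 10^(0.542/10) = 1.133, G_1 = 10^(17.5/10) = 56.23
  Stage 2: F_2 = 10^(5.90/10) = 3.890, G_2 = 10^(10.5/10) = 11.22
Friis cascade:
  F = 1.133 + (3.890 − 1)/56.23 = 1.184
NF = 10 log₁₀(1.184) = 0.73 dB

0.73 dB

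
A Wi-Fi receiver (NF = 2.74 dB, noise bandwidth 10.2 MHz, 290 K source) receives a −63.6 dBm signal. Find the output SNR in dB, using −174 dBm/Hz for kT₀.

Noise floor: N = −174 + 10 log₁₀(B) + NF
10 log₁₀(1.02×10⁷) = 70.09 dB
N = −174 + 70.09 + 2.74 = −101.17 dBm
SNR = P_sig − N = −63.6 − (−101.17) = 37.57 dB → 37.6 dB

37.6 dB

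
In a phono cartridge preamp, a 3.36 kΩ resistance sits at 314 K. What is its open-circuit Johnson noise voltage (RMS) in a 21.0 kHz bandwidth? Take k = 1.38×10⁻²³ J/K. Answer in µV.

1.11 µV

V_n = √(4kTRB)
4kTRB = 4 × 1.38×10⁻²³ × 314 × 3.36×10³ × 2.10×10⁴ = 1.22×10⁻¹² V²
V_n = √(1.22×10⁻¹²) = 1.11×10⁻⁶ V = 1.11 µV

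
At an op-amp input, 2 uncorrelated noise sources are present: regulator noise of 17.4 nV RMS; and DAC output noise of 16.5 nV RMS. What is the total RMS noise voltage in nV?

Uncorrelated sources add in power (mean-square): V_tot = √(ΣV_i²)
V_tot = √[(1.74×10⁻⁸)² + (1.65×10⁻⁸)²] = 2.40×10⁻⁸ V = 24.0 nV

24.0 nV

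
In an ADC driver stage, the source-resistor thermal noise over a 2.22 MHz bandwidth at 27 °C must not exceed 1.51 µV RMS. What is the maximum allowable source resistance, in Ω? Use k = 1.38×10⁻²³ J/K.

T = 27 °C + 273.15 = 300.15 K
Johnson–Nyquist: V_n = √(4kTRB) ⇒ R = V_n² / (4kTB)
4kTB = 4 × 1.38×10⁻²³ × 300.15 × 2.22×10⁶ = 3.68×10⁻¹⁴
R = (1.51×10⁻⁶)² / 3.68×10⁻¹⁴ = 6.20×10¹ Ω = 62.0 Ω

62.0 Ω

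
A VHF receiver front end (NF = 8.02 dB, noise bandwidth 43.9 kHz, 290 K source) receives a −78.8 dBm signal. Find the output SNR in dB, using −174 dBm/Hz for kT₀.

Noise floor: N = −174 + 10 log₁₀(B) + NF
10 log₁₀(4.39×10⁴) = 46.42 dB
N = −174 + 46.42 + 8.02 = −119.56 dBm
SNR = P_sig − N = −78.8 − (−119.56) = 40.76 dB → 40.8 dB

40.8 dB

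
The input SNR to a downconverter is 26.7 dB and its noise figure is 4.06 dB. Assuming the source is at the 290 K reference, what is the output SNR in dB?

22.64 dB

By definition F = SNR_in/SNR_out, so in dB: SNR_out = SNR_in − NF
SNR_out = 26.7 − 4.06 = 22.64 dB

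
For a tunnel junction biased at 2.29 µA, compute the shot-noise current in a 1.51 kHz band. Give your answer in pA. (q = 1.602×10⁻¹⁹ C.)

I_n = √(2qI·B)
2qI·B = 2 × 1.602×10⁻¹⁹ × 2.29×10⁻⁶ × 1.51×10³ = 1.11×10⁻²¹ A²
I_n = √(1.11×10⁻²¹) = 3.33×10⁻¹¹ A = 33.3 pA

33.3 pA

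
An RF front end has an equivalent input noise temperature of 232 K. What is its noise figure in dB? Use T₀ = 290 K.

2.55 dB

F = 1 + T_e/T₀ = 1 + 232/290 = 1.8
NF = 10 log₁₀(1.8) = 2.55 dB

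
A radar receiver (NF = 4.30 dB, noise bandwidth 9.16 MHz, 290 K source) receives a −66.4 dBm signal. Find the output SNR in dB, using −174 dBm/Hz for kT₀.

Noise floor: N = −174 + 10 log₁₀(B) + NF
10 log₁₀(9.16×10⁶) = 69.62 dB
N = −174 + 69.62 + 4.30 = −100.08 dBm
SNR = P_sig − N = −66.4 − (−100.08) = 33.68 dB → 33.7 dB

33.7 dB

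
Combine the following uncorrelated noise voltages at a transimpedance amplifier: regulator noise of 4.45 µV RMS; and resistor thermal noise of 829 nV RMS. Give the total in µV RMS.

Uncorrelated sources add in power (mean-square): V_tot = √(ΣV_i²)
V_tot = √[(4.45×10⁻⁶)² + (8.29×10⁻⁷)²] = 4.53×10⁻⁶ V = 4.53 µV

4.53 µV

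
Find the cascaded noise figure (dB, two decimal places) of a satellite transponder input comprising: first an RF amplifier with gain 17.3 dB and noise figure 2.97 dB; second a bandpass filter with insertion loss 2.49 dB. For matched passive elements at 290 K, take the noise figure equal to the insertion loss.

3.00 dB

Convert to linear (a loss of L dB is a gain of −L dB): F_i = 10^(NF_i/10), G_i = 10^(G_i,dB/10)
  Stage 1: F_1 = 10^(2.97/10) = 1.982, G_1 = 10^(17.3/10) = 53.70
  Stage 2: F_2 = 10^(2.49/10) = 1.774, G_2 = 10^(−2.49/10) = 0.5636
Friis cascade:
  F = 1.982 + (1.774 − 1)/53.70 = 1.996
NF = 10 log₁₀(1.996) = 3.00 dB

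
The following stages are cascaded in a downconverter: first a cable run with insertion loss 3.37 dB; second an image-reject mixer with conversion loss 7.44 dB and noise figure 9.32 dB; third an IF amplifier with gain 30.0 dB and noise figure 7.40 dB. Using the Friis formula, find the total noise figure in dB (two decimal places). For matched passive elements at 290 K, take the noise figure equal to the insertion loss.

18.62 dB

Convert to linear (a loss of L dB is a gain of −L dB): F_i = 10^(NF_i/10), G_i = 10^(G_i,dB/10)
  Stage 1: F_1 = 10^(3.37/10) = 2.173, G_1 = 10^(−3.37/10) = 0.4603
  Stage 2: F_2 = 10^(9.32/10) = 8.551, G_2 = 10^(−7.44/10) = 0.1803
  Stage 3: F_3 = 10^(7.40/10) = 5.495, G_3 = 10^(30.0/10) = 1000
Friis cascade:
  F = 2.173 + (8.551 − 1)/0.4603 + (5.495 − 1)/0.08299 = 72.75
NF = 10 log₁₀(72.75) = 18.62 dB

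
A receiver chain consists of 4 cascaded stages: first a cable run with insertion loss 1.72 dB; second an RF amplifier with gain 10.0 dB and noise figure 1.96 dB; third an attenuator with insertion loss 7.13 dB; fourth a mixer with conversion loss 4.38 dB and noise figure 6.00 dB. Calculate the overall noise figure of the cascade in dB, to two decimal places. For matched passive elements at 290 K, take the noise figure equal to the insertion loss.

7.19 dB

Convert to linear (a loss of L dB is a gain of −L dB): F_i = 10^(NF_i/10), G_i = 10^(G_i,dB/10)
  Stage 1: F_1 = 10^(1.72/10) = 1.486, G_1 = 10^(−1.72/10) = 0.6730
  Stage 2: F_2 = 10^(1.96/10) = 1.570, G_2 = 10^(10.0/10) = 10.00
  Stage 3: F_3 = 10^(7.13/10) = 5.164, G_3 = 10^(−7.13/10) = 0.1936
  Stage 4: F_4 = 10^(6.00/10) = 3.981, G_4 = 10^(−4.38/10) = 0.3648
Friis cascade:
  F = 1.486 + (1.570 − 1)/0.6730 + (5.164 − 1)/6.730 + (3.981 − 1)/1.303 = 5.240
NF = 10 log₁₀(5.240) = 7.19 dB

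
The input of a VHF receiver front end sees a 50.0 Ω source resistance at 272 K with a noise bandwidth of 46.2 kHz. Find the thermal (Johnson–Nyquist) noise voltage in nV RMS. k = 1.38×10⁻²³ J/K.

V_n = √(4kTRB)
4kTRB = 4 × 1.38×10⁻²³ × 272 × 5.00×10¹ × 4.62×10⁴ = 3.47×10⁻¹⁴ V²
V_n = √(3.47×10⁻¹⁴) = 1.86×10⁻⁷ V = 186 nV

186 nV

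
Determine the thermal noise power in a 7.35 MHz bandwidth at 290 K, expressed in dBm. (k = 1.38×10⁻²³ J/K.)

−105.3 dBm

P_n = kTB = 1.38×10⁻²³ × 290 × 7.35×10⁶ = 2.94×10⁻¹⁴ W
In dBm: 10 log₁₀(2.94×10⁻¹⁴ / 10⁻³) = −105.3 dBm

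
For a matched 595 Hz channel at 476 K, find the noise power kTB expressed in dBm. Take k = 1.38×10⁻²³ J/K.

−144.1 dBm

P_n = kTB = 1.38×10⁻²³ × 476 × 5.95×10² = 3.91×10⁻¹⁸ W
In dBm: 10 log₁₀(3.91×10⁻¹⁸ / 10⁻³) = −144.1 dBm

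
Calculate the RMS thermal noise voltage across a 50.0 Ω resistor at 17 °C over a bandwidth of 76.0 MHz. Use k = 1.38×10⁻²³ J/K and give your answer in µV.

7.80 µV

T = 17 °C + 273.15 = 290.15 K
V_n = √(4kTRB)
4kTRB = 4 × 1.38×10⁻²³ × 290.15 × 5.00×10¹ × 7.60×10⁷ = 6.09×10⁻¹¹ V²
V_n = √(6.09×10⁻¹¹) = 7.80×10⁻⁶ V = 7.80 µV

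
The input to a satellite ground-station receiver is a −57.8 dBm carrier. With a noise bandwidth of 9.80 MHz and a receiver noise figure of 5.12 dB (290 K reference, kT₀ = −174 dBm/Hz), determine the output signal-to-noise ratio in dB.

Noise floor: N = −174 + 10 log₁₀(B) + NF
10 log₁₀(9.80×10⁶) = 69.91 dB
N = −174 + 69.91 + 5.12 = −98.97 dBm
SNR = P_sig − N = −57.8 − (−98.97) = 41.17 dB → 41.2 dB

41.2 dB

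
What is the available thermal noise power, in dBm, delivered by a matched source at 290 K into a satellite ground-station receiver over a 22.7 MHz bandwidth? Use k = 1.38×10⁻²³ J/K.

−100.4 dBm

P_n = kTB = 1.38×10⁻²³ × 290 × 2.27×10⁷ = 9.08×10⁻¹⁴ W
In dBm: 10 log₁₀(9.08×10⁻¹⁴ / 10⁻³) = −100.4 dBm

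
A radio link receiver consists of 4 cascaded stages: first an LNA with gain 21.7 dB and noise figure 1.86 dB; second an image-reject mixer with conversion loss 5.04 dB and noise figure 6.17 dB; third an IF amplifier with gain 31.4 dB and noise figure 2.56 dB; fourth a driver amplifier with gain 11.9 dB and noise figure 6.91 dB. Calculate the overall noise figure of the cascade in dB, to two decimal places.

Convert to linear (a loss of L dB is a gain of −L dB): F_i = 10^(NF_i/10), G_i = 10^(G_i,dB/10)
  Stage 1: F_1 = 10^(1.86/10) = 1.535, G_1 = 10^(21.7/10) = 147.9
  Stage 2: F_2 = 10^(6.17/10) = 4.140, G_2 = 10^(−5.04/10) = 0.3133
  Stage 3: F_3 = 10^(2.56/10) = 1.803, G_3 = 10^(31.4/10) = 1380
  Stage 4: F_4 = 10^(6.91/10) = 4.909, G_4 = 10^(11.9/10) = 15.49
Friis cascade:
  F = 1.535 + (4.140 − 1)/147.9 + (1.803 − 1)/46.34 + (4.909 − 1)/6.397×10⁴ = 1.573
NF = 10 log₁₀(1.573) = 1.97 dB

1.97 dB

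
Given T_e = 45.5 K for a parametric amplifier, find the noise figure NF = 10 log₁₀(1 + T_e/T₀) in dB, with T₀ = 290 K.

F = 1 + T_e/T₀ = 1 + 45.5/290 = 1.1569
NF = 10 log₁₀(1.1569) = 0.633 dB

0.633 dB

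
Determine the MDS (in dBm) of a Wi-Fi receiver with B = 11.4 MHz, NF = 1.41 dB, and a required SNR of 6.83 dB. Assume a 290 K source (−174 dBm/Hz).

−95.2 dBm

Sensitivity = −174 + 10 log₁₀(B) + NF + SNR_min
= −174 + 70.57 + 1.41 + 6.83
= −95.19 dBm → −95.2 dBm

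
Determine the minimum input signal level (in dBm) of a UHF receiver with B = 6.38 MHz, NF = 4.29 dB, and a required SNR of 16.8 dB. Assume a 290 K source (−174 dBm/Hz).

−84.9 dBm

Sensitivity = −174 + 10 log₁₀(B) + NF + SNR_min
= −174 + 68.05 + 4.29 + 16.8
= −84.86 dBm → −84.9 dBm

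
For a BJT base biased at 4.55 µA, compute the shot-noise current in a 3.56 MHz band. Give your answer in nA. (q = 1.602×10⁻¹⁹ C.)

I_n = √(2qI·B)
2qI·B = 2 × 1.602×10⁻¹⁹ × 4.55×10⁻⁶ × 3.56×10⁶ = 5.19×10⁻¹⁸ A²
I_n = √(5.19×10⁻¹⁸) = 2.28×10⁻⁹ A = 2.28 nA

2.28 nA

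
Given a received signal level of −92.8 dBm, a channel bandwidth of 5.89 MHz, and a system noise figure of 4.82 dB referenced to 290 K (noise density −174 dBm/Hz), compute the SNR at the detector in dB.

Noise floor: N = −174 + 10 log₁₀(B) + NF
10 log₁₀(5.89×10⁶) = 67.7 dB
N = −174 + 67.7 + 4.82 = −101.48 dBm
SNR = P_sig − N = −92.8 − (−101.48) = 8.68 dB → 8.7 dB

8.7 dB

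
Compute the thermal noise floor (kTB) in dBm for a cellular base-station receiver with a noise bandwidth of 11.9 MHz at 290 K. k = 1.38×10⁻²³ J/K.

P_n = kTB = 1.38×10⁻²³ × 290 × 1.19×10⁷ = 4.76×10⁻¹⁴ W
In dBm: 10 log₁₀(4.76×10⁻¹⁴ / 10⁻³) = −103.2 dBm

−103.2 dBm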